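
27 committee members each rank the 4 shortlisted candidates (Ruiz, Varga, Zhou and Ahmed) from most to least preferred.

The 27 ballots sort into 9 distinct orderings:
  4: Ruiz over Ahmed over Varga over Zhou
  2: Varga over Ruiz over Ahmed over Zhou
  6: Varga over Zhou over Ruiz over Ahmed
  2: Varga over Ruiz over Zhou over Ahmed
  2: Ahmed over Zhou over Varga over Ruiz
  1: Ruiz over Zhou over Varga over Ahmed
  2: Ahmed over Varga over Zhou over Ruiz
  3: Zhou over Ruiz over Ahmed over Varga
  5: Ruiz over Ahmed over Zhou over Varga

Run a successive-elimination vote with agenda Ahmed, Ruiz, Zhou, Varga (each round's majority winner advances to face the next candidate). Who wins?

Varga

Round 1: Ahmed vs Ruiz — 4–23, Ruiz advances.
Round 2: Ruiz vs Zhou — 14–13, Ruiz advances.
Round 3: Ruiz vs Varga — 13–14, Varga advances.
The agenda winner is Varga.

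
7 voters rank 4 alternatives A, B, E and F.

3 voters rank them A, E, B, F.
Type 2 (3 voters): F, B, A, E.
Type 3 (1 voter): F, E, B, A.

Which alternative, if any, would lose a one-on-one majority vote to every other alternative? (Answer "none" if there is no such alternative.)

none

Head-to-head results (7 voters):
A vs B: B wins 4–3.
A vs E: A wins 6–1.
A–F: F 4–3.
B–E: E 4–3.
B vs F: F, 4–3.
E vs F: F wins 4–3.
No alternative is winless: A beats E; B beats A; E beats B; F beats A. There is no Condorcet loser.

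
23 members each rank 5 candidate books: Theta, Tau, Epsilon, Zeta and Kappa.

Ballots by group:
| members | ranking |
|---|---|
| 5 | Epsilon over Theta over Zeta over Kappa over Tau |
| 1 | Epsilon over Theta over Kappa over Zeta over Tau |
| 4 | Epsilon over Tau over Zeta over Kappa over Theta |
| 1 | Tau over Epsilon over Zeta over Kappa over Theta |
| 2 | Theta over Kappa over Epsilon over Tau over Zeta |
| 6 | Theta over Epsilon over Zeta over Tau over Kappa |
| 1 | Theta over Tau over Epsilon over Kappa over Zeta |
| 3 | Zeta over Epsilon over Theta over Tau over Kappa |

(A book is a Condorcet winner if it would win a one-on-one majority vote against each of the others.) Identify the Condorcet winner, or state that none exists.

Head-to-head results (23 members):
Theta vs Tau: Theta preferred on 5+1+2+6+1+3 = 18 ballots; Theta wins 18–5.
Theta vs Epsilon: Theta is ranked higher on 2+6+1 = 9 ballots, Epsilon on 14. Epsilon wins 14–9.
Theta vs Zeta: 15 to 8, Theta.
Theta vs Kappa: 18 to 5, Theta.
Tau vs Epsilon: Tau is ranked higher on 1+1 = 2 ballots, Epsilon on 21. Epsilon wins 21–2.
Tau vs Zeta: 4+1+2+1 = 8 for Tau, 15 for Zeta — Zeta by 15–8.
Tau vs Kappa: 4+1+6+1+3 = 15 for Tau, 8 for Kappa — Tau by 15–8.
Epsilon vs Zeta: 20 to 3, Epsilon.
Epsilon vs Kappa: Epsilon is ranked higher on 21 ballots, Kappa on 2. Epsilon wins 21–2.
Zeta vs Kappa: 5+4+1+6+3 = 19 for Zeta, 4 for Kappa — Zeta by 19–4.
Epsilon defeats every rival head-to-head and is the Condorcet winner.

Epsilon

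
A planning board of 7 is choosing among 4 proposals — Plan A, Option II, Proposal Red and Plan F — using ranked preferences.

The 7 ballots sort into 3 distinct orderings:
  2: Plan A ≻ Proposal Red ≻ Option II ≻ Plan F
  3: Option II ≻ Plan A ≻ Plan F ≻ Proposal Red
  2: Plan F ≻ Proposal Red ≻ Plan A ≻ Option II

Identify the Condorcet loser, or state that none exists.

Head-to-head results (7 council members):
Plan A vs Option II: Plan A wins 4–3.
Plan A vs Proposal Red: Plan A wins 5–2.
Plan A vs Plan F: 2+3 = 5 for Plan A, 2 for Plan F — Plan A by 5–2.
Option II vs Proposal Red: Proposal Red, 4–3.
Option II vs Plan F: Option II is ranked higher on 2+3 = 5 ballots, Plan F on 2. Option II wins 5–2.
Proposal Red vs Plan F: Plan F, 5–2.
Each option has at least one pairwise win (Plan A beats Option II; Option II beats Plan F; Proposal Red beats Option II; Plan F beats Proposal Red) — no Condorcet loser.

none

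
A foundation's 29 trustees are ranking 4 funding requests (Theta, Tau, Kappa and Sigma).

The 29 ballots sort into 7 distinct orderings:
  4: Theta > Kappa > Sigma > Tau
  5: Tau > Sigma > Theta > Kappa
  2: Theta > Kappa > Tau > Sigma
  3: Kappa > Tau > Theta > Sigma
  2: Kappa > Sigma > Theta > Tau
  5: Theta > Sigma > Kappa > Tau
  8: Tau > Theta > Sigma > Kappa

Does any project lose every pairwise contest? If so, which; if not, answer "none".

Pairwise majorities:
Theta vs Tau: Tau wins 16–13.
Theta vs Kappa: 24 to 5, Theta.
Theta vs Sigma: 4+2+3+5+8 = 22 for Theta, 7 for Sigma — Theta by 22–7.
Tau vs Kappa: Kappa wins 16–13.
Tau vs Sigma: Tau, 18–11.
Kappa vs Sigma: Sigma, 18–11.
Each project has at least one pairwise win (Theta beats Kappa; Tau beats Theta; Kappa beats Tau; Sigma beats Kappa) — no Condorcet loser.

none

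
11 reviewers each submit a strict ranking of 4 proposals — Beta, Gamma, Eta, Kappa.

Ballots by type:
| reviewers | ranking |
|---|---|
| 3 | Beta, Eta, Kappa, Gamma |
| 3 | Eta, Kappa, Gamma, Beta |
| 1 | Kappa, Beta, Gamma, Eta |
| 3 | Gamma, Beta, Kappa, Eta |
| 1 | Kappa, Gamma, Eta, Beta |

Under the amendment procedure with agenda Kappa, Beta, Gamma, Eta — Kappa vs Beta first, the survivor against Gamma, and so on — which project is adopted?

Eta

Round 1: Kappa vs Beta — 5–6, Beta advances.
Round 2: Beta vs Gamma — 4–7, Gamma advances.
Round 3: Gamma vs Eta — 5–6, Eta advances.
The agenda winner is Eta.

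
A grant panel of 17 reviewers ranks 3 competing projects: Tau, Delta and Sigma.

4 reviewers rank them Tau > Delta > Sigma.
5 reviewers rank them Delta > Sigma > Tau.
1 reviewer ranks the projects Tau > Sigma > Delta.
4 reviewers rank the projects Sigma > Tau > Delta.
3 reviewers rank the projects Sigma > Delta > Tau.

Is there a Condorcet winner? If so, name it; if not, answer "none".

Check each pair by majority over 17 ballots:
Tau–Delta: Tau 9–8.
Tau vs Sigma: Sigma, 12–5.
Delta–Sigma: Delta 9–8.
No project is unbeaten: Tau loses to Sigma; Delta loses to Tau; Sigma loses to Delta. In particular Tau > Delta > Sigma > Tau is a majority cycle — no Condorcet winner exists.

none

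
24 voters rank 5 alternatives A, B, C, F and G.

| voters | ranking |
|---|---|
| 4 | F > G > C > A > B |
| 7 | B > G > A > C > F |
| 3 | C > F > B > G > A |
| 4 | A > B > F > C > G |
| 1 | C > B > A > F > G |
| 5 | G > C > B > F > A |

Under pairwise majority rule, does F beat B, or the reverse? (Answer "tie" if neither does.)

Ballots ranking F above B: 4 + 3 = 7.
Ballots ranking B above F: 24 − 7 = 17.
B wins the head-to-head 17–7.

B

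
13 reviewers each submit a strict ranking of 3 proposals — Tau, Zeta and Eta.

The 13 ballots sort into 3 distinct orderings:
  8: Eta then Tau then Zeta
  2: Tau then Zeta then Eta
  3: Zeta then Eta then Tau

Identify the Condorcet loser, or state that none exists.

Head-to-head results (13 reviewers):
Tau vs Zeta: Tau preferred on 8+2 = 10 ballots; Tau wins 10–3.
Tau vs Eta: Eta, 11–2.
Zeta vs Eta: Zeta is ranked higher on 2+3 = 5 ballots, Eta on 8. Eta wins 8–5.
Zeta loses to every other project — it is the Condorcet loser.

Zeta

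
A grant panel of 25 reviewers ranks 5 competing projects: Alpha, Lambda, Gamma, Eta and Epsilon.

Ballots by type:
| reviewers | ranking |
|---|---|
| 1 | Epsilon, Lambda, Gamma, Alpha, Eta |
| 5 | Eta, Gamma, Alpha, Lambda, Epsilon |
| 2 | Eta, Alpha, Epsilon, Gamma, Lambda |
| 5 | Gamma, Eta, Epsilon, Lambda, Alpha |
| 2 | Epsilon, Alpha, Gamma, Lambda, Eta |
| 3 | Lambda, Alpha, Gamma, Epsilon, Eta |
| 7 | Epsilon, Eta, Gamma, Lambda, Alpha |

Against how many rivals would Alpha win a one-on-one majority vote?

0

Alpha against each rival (25 reviewers):
Alpha vs Lambda: 9 to 16, Lambda.
Alpha vs Gamma: Alpha is ranked higher on 2+2+3 = 7 ballots, Gamma on 18. Gamma wins 18–7.
Alpha vs Eta: Eta, 19–6.
Alpha vs Epsilon: Alpha is ranked higher on 5+2+3 = 10 ballots, Epsilon on 15. Epsilon wins 15–10.
Alpha beats no one; loses to Lambda, Gamma, Eta, Epsilon — 0 pairwise wins.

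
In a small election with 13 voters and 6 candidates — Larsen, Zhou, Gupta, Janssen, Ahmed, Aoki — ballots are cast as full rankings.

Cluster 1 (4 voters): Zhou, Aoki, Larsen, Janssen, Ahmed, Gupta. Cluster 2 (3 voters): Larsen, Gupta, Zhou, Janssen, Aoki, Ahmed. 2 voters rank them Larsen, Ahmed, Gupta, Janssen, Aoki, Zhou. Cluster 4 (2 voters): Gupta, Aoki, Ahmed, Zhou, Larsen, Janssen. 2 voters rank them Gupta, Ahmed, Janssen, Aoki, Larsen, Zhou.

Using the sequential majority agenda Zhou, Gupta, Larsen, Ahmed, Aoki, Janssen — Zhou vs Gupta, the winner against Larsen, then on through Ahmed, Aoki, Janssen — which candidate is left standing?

Round 1: Zhou vs Gupta — 4–9, Gupta advances.
Round 2: Gupta vs Larsen — 4–9, Larsen advances.
Round 3: Larsen vs Ahmed — 9–4, Larsen advances.
Round 4: Larsen vs Aoki — 5–8, Aoki advances.
Round 5: Aoki vs Janssen — 6–7, Janssen advances.
The agenda winner is Janssen.

Janssen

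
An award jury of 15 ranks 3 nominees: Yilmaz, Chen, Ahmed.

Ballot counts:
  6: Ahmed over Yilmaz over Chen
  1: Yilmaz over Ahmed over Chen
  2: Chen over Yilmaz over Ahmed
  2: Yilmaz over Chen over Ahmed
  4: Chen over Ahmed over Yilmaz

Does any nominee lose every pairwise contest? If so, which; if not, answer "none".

none

Head-to-head results (15 jurors):
Yilmaz vs Chen: Yilmaz is ranked higher on 6+1+2 = 9 ballots, Chen on 6. Yilmaz wins 9–6.
Yilmaz–Ahmed: Ahmed 10–5.
Chen vs Ahmed: Chen, 8–7.
Each nominee has at least one pairwise win (Yilmaz beats Chen; Chen beats Ahmed; Ahmed beats Yilmaz) — no Condorcet loser.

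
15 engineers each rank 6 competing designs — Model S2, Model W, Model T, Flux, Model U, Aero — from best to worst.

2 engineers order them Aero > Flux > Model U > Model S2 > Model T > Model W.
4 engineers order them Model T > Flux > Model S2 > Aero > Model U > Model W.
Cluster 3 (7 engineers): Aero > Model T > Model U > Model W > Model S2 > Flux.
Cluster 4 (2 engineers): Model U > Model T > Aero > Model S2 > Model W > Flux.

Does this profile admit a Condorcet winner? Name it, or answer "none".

Pairwise majorities:
Model S2 vs Model W: Model S2 preferred on 2+4+2 = 8 ballots; Model S2 wins 8–7.
Model S2 vs Model T: 2 for Model S2, 13 for Model T — Model T by 13–2.
Model S2 vs Flux: 7+2 = 9 for Model S2, 6 for Flux — Model S2 by 9–6.
Model S2 vs Model U: Model S2 is ranked higher on 4 ballots, Model U on 11. Model U wins 11–4.
Model S2 vs Aero: 4 for Model S2, 11 for Aero — Aero by 11–4.
Model W vs Model T: Model W preferred on 0 ballots; Model T wins 15–0.
Model W vs Flux: 7+2 = 9 for Model W, 6 for Flux — Model W by 9–6.
Model W vs Model U: 0 to 15, Model U.
Model W vs Aero: 0 for Model W, 15 for Aero — Aero by 15–0.
Model T vs Flux: Model T preferred on 4+7+2 = 13 ballots; Model T wins 13–2.
Model T vs Model U: 11 to 4, Model T.
Model T vs Aero: 6 to 9, Aero.
Flux vs Model U: Flux is ranked higher on 2+4 = 6 ballots, Model U on 9. Model U wins 9–6.
Flux vs Aero: 4 for Flux, 11 for Aero — Aero by 11–4.
Model U vs Aero: Model U preferred on 2 ballots; Aero wins 13–2.
Aero defeats every rival head-to-head and is the Condorcet winner.

Aero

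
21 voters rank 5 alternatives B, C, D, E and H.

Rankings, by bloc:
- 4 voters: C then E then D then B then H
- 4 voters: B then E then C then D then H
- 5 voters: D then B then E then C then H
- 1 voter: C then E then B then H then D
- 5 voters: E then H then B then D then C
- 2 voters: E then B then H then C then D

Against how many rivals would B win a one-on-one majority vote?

B against each rival (21 voters):
B vs C: B, 16–5.
B vs D: 4+1+5+2 = 12 for B, 9 for D — B by 12–9.
B vs E: E wins 12–9.
B vs H: 16 to 5, B.
B beats C, D, H; loses to E — 3 pairwise wins.

3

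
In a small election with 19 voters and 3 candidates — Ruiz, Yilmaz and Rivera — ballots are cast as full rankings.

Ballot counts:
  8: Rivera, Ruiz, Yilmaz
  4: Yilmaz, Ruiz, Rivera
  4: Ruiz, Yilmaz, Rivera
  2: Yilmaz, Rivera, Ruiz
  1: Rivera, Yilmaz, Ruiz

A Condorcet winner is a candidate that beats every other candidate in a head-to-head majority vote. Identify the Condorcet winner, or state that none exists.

none

Pairwise majorities:
Ruiz vs Yilmaz: Ruiz preferred on 8+4 = 12 ballots; Ruiz wins 12–7.
Ruiz vs Rivera: 8 to 11, Rivera.
Yilmaz vs Rivera: 10 to 9, Yilmaz.
Every candidate loses at least once (Ruiz loses to Rivera; Yilmaz loses to Ruiz; Rivera loses to Yilmaz). The majority relation contains the cycle Ruiz > Yilmaz > Rivera > Ruiz, so there is no Condorcet winner.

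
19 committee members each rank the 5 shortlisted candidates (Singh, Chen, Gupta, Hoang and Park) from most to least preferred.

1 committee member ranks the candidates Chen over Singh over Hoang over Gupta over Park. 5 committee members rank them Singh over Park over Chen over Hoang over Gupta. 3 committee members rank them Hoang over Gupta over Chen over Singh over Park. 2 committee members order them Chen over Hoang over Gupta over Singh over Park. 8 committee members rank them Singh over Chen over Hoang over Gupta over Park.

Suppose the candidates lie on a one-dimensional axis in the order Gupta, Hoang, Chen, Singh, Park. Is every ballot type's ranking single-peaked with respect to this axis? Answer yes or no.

Axis positions: Gupta=1, Hoang=2, Chen=3, Singh=4, Park=5.
Ballot type 1 (peak Chen at position 3): ranking walks positions 3-4-2-1-5, expanding outward from the peak — single-peaked.
Ballot type 2 (peak Singh at position 4): ranking walks positions 4-5-3-2-1, expanding outward from the peak — single-peaked.
Ballot type 3 (peak Hoang at position 2): ranking walks positions 2-1-3-4-5, expanding outward from the peak — single-peaked.
Ballot type 4 (peak Chen at position 3): ranking walks positions 3-2-1-4-5, expanding outward from the peak — single-peaked.
Ballot type 5 (peak Singh at position 4): ranking walks positions 4-3-2-1-5, expanding outward from the peak — single-peaked.
Every ranking is single-peaked on this axis.

yes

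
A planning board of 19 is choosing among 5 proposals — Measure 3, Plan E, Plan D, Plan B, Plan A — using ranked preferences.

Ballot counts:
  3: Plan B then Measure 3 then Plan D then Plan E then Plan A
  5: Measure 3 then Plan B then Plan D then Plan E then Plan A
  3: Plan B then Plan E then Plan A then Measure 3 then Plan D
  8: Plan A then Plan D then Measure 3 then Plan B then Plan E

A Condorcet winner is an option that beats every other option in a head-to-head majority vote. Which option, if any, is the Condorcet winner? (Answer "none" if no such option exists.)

Head-to-head results (19 council members):
Measure 3 vs Plan E: 16 to 3, Measure 3.
Measure 3 vs Plan D: Measure 3 is ranked higher on 3+5+3 = 11 ballots, Plan D on 8. Measure 3 wins 11–8.
Measure 3 vs Plan B: 13 to 6, Measure 3.
Measure 3 vs Plan A: Plan A wins 11–8.
Plan E vs Plan D: Plan D wins 16–3.
Plan E vs Plan B: Plan B wins 19–0.
Plan E vs Plan A: Plan E is ranked higher on 3+5+3 = 11 ballots, Plan A on 8. Plan E wins 11–8.
Plan D vs Plan B: Plan B wins 11–8.
Plan D vs Plan A: Plan D is ranked higher on 3+5 = 8 ballots, Plan A on 11. Plan A wins 11–8.
Plan B vs Plan A: 11 to 8, Plan B.
Each option drops at least one matchup (Measure 3 loses to Plan A; Plan E loses to Measure 3; Plan D loses to Measure 3; Plan B loses to Measure 3; Plan A loses to Plan E); the cycle Measure 3 → Plan E → Plan A → Measure 3 rules out a Condorcet winner.

none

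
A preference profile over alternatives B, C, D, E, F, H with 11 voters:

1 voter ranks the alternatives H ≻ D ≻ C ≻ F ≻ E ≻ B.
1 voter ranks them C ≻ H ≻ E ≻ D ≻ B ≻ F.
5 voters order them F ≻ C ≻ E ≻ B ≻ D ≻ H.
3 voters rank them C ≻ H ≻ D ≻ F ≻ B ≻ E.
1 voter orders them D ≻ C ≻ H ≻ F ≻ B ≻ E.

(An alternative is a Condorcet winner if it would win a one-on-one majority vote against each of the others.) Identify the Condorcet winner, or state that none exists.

C

Head-to-head results (11 voters):
B–C: C 11–0.
B–D: D 6–5.
B vs E: E, 7–4.
B–F: F 10–1.
B vs H: H, 6–5.
C–D: C 9–2.
C–E: C 11–0.
C vs F: C wins 6–5.
C vs H: C, 10–1.
D–E: E 6–5.
D–F: D 6–5.
D vs H: D, 6–5.
E–F: F 10–1.
E vs H: H wins 6–5.
F vs H: H wins 6–5.
C defeats every rival head-to-head and is the Condorcet winner.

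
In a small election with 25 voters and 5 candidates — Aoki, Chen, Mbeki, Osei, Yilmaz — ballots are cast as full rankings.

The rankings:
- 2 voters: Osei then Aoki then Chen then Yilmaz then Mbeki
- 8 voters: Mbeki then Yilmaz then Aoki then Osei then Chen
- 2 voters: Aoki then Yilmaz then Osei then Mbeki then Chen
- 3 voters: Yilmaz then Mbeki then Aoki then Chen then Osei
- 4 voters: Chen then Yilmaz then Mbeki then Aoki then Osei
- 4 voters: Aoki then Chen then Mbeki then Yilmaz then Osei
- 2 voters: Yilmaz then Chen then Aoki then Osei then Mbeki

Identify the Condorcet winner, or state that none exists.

Head-to-head results (25 voters):
Aoki vs Chen: Aoki wins 19–6.
Aoki–Mbeki: Mbeki 15–10.
Aoki vs Osei: Aoki, 23–2.
Aoki vs Yilmaz: Yilmaz wins 17–8.
Chen vs Mbeki: Mbeki wins 13–12.
Chen–Osei: Chen 13–12.
Chen vs Yilmaz: Yilmaz, 15–10.
Mbeki vs Osei: Mbeki wins 19–6.
Mbeki vs Yilmaz: 8+4 = 12 for Mbeki, 13 for Yilmaz — Yilmaz by 13–12.
Osei–Yilmaz: Yilmaz 23–2.
Yilmaz wins every pairwise contest, so Yilmaz is the Condorcet winner.

Yilmaz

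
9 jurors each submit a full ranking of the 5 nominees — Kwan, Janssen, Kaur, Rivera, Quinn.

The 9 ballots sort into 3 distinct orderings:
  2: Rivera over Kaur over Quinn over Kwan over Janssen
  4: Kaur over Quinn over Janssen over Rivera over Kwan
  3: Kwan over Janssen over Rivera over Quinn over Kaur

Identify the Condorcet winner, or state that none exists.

none

Pairwise majorities:
Kwan vs Janssen: 5 to 4, Kwan.
Kwan vs Kaur: 3 for Kwan, 6 for Kaur — Kaur by 6–3.
Kwan vs Rivera: Kwan is ranked higher on 3 ballots, Rivera on 6. Rivera wins 6–3.
Kwan vs Quinn: Kwan is ranked higher on 3 ballots, Quinn on 6. Quinn wins 6–3.
Janssen vs Kaur: Janssen is ranked higher on 3 ballots, Kaur on 6. Kaur wins 6–3.
Janssen vs Rivera: Janssen preferred on 4+3 = 7 ballots; Janssen wins 7–2.
Janssen vs Quinn: 3 for Janssen, 6 for Quinn — Quinn by 6–3.
Kaur vs Rivera: Kaur is ranked higher on 4 ballots, Rivera on 5. Rivera wins 5–4.
Kaur vs Quinn: Kaur is ranked higher on 2+4 = 6 ballots, Quinn on 3. Kaur wins 6–3.
Rivera vs Quinn: 5 to 4, Rivera.
Each nominee drops at least one matchup (Kwan loses to Kaur; Janssen loses to Kwan; Kaur loses to Rivera; Rivera loses to Janssen; Quinn loses to Kaur); the cycle Kwan → Janssen → Rivera → Kwan rules out a Condorcet winner.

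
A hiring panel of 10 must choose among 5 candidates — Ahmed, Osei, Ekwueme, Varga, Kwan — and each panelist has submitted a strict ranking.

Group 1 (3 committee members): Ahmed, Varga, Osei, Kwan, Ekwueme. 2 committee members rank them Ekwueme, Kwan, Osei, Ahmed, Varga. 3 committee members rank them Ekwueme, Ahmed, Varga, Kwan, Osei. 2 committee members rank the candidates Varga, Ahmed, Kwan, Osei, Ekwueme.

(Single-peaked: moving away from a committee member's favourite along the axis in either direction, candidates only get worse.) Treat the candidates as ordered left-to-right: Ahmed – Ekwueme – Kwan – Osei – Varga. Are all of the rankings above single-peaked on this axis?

no

Axis positions: Ahmed=1, Ekwueme=2, Kwan=3, Osei=4, Varga=5.
Group 1: ranking walks positions 1-5-4-3-2; Varga is ranked above Ekwueme even though Ekwueme lies between Varga and the peak Ahmed on the axis — preferences dip and rise again. Not single-peaked.
Group 2 (peak Ekwueme at position 2): ranking walks positions 2-3-4-1-5, expanding outward from the peak — single-peaked.
Group 3: ranking walks positions 2-1-5-3-4; Varga is ranked above Kwan even though Kwan lies between Varga and the peak Ekwueme on the axis — preferences dip and rise again. Not single-peaked.
Group 4: ranking walks positions 5-1-3-4-2; Ahmed is ranked above Osei even though Osei lies between Ahmed and the peak Varga on the axis — preferences dip and rise again. Not single-peaked.
Group 1 violates single-peakedness, so the profile is not single-peaked on this axis.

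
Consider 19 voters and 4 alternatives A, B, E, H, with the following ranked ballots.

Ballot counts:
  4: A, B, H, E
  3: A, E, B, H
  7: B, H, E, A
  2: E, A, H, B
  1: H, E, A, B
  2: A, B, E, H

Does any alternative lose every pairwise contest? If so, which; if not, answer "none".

none

Pairwise majorities:
A vs B: A wins 12–7.
A vs E: E, 10–9.
A vs H: A is ranked higher on 4+3+2+2 = 11 ballots, H on 8. A wins 11–8.
B vs E: 4+7+2 = 13 for B, 6 for E — B by 13–6.
B vs H: 4+3+7+2 = 16 for B, 3 for H — B by 16–3.
E vs H: H, 12–7.
No alternative is winless: A beats B; B beats E; E beats A; H beats E. There is no Condorcet loser.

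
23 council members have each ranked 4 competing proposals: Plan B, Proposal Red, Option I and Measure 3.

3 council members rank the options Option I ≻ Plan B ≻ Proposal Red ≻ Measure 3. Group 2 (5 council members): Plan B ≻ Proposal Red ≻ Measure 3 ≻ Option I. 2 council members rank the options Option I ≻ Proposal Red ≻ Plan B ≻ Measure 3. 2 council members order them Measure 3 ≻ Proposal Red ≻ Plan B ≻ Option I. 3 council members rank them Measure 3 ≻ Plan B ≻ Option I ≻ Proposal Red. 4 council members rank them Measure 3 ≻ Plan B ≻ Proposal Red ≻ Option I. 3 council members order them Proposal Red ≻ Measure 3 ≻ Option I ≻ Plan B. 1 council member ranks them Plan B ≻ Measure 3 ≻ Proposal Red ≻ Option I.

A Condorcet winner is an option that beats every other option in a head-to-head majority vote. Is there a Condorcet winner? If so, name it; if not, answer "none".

Pairwise majorities:
Plan B vs Proposal Red: Plan B, 16–7.
Plan B vs Option I: Plan B wins 15–8.
Plan B vs Measure 3: 3+5+2+1 = 11 for Plan B, 12 for Measure 3 — Measure 3 by 12–11.
Proposal Red vs Option I: 15 to 8, Proposal Red.
Proposal Red vs Measure 3: 13 to 10, Proposal Red.
Option I vs Measure 3: Measure 3, 18–5.
Every option loses at least once (Plan B loses to Measure 3; Proposal Red loses to Plan B; Option I loses to Plan B; Measure 3 loses to Proposal Red). The majority relation contains the cycle Plan B > Proposal Red > Measure 3 > Plan B, so there is no Condorcet winner.

none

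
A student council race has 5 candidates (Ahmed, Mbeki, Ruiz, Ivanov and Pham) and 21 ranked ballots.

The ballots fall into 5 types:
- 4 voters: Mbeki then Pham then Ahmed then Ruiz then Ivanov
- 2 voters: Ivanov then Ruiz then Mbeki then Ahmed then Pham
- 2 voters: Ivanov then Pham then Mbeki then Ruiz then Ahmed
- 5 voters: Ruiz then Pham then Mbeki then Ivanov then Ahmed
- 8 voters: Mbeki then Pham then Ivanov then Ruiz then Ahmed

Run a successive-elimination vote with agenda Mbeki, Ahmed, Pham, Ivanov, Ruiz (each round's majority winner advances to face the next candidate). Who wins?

Round 1: Mbeki vs Ahmed — 21–0, Mbeki advances.
Round 2: Mbeki vs Pham — 14–7, Mbeki advances.
Round 3: Mbeki vs Ivanov — 17–4, Mbeki advances.
Round 4: Mbeki vs Ruiz — 14–7, Mbeki advances.
Mbeki survives the agenda.

Mbeki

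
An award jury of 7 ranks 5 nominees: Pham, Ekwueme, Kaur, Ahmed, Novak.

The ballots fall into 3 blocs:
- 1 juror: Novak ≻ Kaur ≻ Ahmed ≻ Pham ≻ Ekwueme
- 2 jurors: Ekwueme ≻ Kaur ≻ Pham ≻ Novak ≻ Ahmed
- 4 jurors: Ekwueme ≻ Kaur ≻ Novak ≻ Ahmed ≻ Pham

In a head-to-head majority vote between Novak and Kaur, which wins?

Kaur

Ballots ranking Novak above Kaur: 1.
Ballots ranking Kaur above Novak: 7 − 1 = 6.
Kaur wins the head-to-head 6–1.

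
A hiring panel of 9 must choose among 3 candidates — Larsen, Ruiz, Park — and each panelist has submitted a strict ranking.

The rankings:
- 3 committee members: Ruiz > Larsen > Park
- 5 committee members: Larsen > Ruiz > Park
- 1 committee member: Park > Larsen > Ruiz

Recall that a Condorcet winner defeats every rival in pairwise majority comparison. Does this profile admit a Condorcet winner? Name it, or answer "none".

Larsen

Pairwise majorities:
Larsen vs Ruiz: Larsen preferred on 5+1 = 6 ballots; Larsen wins 6–3.
Larsen vs Park: 8 to 1, Larsen.
Ruiz vs Park: Ruiz preferred on 3+5 = 8 ballots; Ruiz wins 8–1.
Larsen beats each of Ruiz, Park — Larsen is the Condorcet winner.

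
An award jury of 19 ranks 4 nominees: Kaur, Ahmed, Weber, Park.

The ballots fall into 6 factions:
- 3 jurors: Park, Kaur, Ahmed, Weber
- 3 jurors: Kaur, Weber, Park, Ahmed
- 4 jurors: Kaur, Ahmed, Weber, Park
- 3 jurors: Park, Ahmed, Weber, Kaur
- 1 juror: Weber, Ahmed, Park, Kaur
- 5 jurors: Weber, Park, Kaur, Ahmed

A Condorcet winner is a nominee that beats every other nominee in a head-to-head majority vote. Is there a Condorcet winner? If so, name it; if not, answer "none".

Head-to-head results (19 jurors):
Kaur vs Ahmed: Kaur wins 15–4.
Kaur–Weber: Kaur 10–9.
Kaur vs Park: Park, 12–7.
Ahmed vs Weber: Ahmed, 10–9.
Ahmed–Park: Park 14–5.
Weber vs Park: Weber, 13–6.
No nominee is unbeaten: Kaur loses to Park; Ahmed loses to Kaur; Weber loses to Kaur; Park loses to Weber. In particular Kaur beats Weber beats Park beats Kaur is a majority cycle — no Condorcet winner exists.

none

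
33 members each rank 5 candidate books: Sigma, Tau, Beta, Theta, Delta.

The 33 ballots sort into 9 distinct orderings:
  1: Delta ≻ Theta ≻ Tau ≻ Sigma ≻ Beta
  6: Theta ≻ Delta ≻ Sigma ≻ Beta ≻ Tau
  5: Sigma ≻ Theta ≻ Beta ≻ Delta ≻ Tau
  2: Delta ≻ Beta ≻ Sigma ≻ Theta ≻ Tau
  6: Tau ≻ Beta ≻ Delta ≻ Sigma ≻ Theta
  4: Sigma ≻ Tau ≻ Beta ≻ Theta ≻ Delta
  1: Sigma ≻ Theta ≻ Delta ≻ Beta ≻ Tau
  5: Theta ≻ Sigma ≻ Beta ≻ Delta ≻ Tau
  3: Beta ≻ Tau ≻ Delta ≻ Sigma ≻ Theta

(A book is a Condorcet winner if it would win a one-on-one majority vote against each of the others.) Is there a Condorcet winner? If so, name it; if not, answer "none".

none

Head-to-head results (33 members):
Sigma vs Tau: 23 to 10, Sigma.
Sigma vs Beta: Sigma, 22–11.
Sigma vs Theta: Sigma, 21–12.
Sigma vs Delta: Delta wins 18–15.
Tau vs Beta: Beta wins 22–11.
Tau vs Theta: Tau preferred on 6+4+3 = 13 ballots; Theta wins 20–13.
Tau vs Delta: 6+4+3 = 13 for Tau, 20 for Delta — Delta by 20–13.
Beta vs Theta: Theta, 18–15.
Beta–Delta: Beta 23–10.
Theta vs Delta: 21 to 12, Theta.
Each book drops at least one matchup (Sigma loses to Delta; Tau loses to Sigma; Beta loses to Sigma; Theta loses to Sigma; Delta loses to Beta); the cycle Sigma beats Beta beats Delta beats Sigma rules out a Condorcet winner.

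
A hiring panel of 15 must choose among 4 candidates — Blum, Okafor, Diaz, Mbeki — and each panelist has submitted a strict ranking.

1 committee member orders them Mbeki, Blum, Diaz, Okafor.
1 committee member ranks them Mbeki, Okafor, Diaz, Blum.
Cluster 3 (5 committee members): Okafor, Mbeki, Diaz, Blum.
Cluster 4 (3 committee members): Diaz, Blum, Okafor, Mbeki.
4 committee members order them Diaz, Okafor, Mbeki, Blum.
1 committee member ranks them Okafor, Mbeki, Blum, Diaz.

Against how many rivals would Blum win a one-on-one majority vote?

0

Blum against each rival (15 committee members):
Blum–Okafor: Okafor 11–4.
Blum–Diaz: Diaz 13–2.
Blum vs Mbeki: 3 for Blum, 12 for Mbeki — Mbeki by 12–3.
Blum beats no one; loses to Okafor, Diaz, Mbeki — 0 pairwise wins.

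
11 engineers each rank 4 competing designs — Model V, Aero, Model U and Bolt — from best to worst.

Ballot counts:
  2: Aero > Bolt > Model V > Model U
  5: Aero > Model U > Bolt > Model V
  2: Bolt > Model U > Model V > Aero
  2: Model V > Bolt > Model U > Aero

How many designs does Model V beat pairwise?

0

Model V against each rival (11 engineers):
Model V–Aero: Aero 7–4.
Model V vs Model U: Model U wins 7–4.
Model V–Bolt: Bolt 9–2.
Model V beats no one; loses to Aero, Model U, Bolt — 0 pairwise wins.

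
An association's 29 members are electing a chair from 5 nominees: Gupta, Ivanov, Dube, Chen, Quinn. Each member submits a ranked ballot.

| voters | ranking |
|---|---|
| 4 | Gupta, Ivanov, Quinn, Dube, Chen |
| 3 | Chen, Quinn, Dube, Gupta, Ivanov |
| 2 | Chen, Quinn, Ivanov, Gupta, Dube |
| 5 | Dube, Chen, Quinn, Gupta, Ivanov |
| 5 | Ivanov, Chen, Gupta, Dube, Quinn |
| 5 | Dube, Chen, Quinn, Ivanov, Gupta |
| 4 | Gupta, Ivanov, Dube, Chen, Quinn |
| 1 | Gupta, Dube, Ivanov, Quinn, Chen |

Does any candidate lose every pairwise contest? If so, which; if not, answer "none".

none

Head-to-head results (29 voters):
Gupta vs Ivanov: Gupta, 17–12.
Gupta–Dube: Gupta 16–13.
Gupta vs Chen: 4+4+1 = 9 for Gupta, 20 for Chen — Chen by 20–9.
Gupta vs Quinn: 4+5+4+1 = 14 for Gupta, 15 for Quinn — Quinn by 15–14.
Ivanov vs Dube: Ivanov, 15–14.
Ivanov vs Chen: Ivanov preferred on 4+5+4+1 = 14 ballots; Chen wins 15–14.
Ivanov vs Quinn: Ivanov is ranked higher on 4+5+4+1 = 14 ballots, Quinn on 15. Quinn wins 15–14.
Dube vs Chen: Dube is ranked higher on 4+5+5+4+1 = 19 ballots, Chen on 10. Dube wins 19–10.
Dube–Quinn: Dube 20–9.
Chen–Quinn: Chen 24–5.
Each candidate has at least one pairwise win (Gupta beats Ivanov; Ivanov beats Dube; Dube beats Chen; Chen beats Gupta; Quinn beats Gupta) — no Condorcet loser.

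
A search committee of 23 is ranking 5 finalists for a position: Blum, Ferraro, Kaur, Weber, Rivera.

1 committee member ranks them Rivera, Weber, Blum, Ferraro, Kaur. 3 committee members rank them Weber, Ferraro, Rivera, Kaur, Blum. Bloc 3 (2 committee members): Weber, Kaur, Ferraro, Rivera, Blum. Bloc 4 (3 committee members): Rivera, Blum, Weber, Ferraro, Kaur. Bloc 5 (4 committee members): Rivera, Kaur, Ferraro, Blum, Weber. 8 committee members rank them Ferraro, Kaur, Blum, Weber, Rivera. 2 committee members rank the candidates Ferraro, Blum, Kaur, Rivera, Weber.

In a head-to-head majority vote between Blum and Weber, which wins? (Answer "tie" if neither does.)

Blum

Ballots ranking Blum above Weber: 3 + 4 + 8 + 2 = 17.
Ballots ranking Weber above Blum: 23 − 17 = 6.
Blum wins the head-to-head 17–6.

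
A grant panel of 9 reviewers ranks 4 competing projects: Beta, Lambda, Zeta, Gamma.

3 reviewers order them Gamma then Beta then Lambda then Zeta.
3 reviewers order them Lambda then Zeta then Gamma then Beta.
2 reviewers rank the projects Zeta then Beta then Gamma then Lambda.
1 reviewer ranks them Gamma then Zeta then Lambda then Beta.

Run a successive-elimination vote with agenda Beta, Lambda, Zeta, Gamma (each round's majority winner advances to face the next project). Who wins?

Round 1: Beta vs Lambda — 5–4, Beta advances.
Round 2: Beta vs Zeta — 3–6, Zeta advances.
Round 3: Zeta vs Gamma — 5–4, Zeta advances.
The agenda winner is Zeta.

Zeta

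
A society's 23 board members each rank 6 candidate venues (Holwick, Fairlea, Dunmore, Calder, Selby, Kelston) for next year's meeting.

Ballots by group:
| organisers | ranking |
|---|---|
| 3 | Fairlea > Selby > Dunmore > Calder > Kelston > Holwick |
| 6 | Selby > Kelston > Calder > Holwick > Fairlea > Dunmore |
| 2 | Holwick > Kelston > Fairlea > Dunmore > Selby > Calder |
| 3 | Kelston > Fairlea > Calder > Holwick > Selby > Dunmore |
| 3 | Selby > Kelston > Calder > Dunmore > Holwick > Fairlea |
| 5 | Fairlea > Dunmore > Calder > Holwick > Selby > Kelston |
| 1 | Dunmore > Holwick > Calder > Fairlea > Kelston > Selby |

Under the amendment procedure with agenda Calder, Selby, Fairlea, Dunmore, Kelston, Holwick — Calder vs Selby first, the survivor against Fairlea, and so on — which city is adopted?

Kelston

Round 1: Calder vs Selby — 9–14, Selby advances.
Round 2: Selby vs Fairlea — 9–14, Fairlea advances.
Round 3: Fairlea vs Dunmore — 19–4, Fairlea advances.
Round 4: Fairlea vs Kelston — 9–14, Kelston advances.
Round 5: Kelston vs Holwick — 15–8, Kelston advances.
The agenda winner is Kelston.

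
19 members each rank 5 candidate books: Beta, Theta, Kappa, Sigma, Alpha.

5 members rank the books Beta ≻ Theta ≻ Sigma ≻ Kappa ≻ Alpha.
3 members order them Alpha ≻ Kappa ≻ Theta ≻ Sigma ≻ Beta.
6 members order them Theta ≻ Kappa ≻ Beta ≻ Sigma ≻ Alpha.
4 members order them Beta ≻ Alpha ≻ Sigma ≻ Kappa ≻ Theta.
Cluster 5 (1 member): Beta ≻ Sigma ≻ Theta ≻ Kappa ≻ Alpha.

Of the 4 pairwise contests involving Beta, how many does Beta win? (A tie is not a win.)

4

Beta against each rival (19 members):
Beta–Theta: Beta 10–9.
Beta–Kappa: Beta 10–9.
Beta–Sigma: Beta 16–3.
Beta–Alpha: Beta 16–3.
Beta beats Theta, Kappa, Sigma, Alpha — 4 pairwise wins.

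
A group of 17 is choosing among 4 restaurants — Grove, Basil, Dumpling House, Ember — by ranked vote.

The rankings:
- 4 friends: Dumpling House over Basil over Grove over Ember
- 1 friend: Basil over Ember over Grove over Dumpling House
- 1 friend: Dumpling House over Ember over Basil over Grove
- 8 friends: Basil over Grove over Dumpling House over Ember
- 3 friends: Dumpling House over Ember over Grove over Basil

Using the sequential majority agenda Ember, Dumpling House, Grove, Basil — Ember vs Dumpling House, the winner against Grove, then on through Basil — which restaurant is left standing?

Round 1: Ember vs Dumpling House — 1–16, Dumpling House advances.
Round 2: Dumpling House vs Grove — 8–9, Grove advances.
Round 3: Grove vs Basil — 3–14, Basil advances.
The agenda winner is Basil.

Basil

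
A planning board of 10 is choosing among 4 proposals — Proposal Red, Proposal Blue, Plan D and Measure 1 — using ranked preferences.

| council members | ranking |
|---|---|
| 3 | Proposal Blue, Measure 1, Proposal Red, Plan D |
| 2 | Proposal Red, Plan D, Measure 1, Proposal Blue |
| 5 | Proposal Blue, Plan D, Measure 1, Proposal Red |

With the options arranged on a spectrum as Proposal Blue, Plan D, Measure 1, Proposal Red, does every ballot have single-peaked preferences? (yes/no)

no

Axis positions: Proposal Blue=1, Plan D=2, Measure 1=3, Proposal Red=4.
Type 1: ranking walks positions 1-3-4-2; Measure 1 is ranked above Plan D even though Plan D lies between Measure 1 and the peak Proposal Blue on the axis — preferences dip and rise again. Not single-peaked.
Type 2: ranking walks positions 4-2-3-1; Plan D is ranked above Measure 1 even though Measure 1 lies between Plan D and the peak Proposal Red on the axis — preferences dip and rise again. Not single-peaked.
Type 3 (peak Proposal Blue at position 1): ranking walks positions 1-2-3-4, expanding outward from the peak — single-peaked.
Type 1 violates single-peakedness, so the profile is not single-peaked on this axis.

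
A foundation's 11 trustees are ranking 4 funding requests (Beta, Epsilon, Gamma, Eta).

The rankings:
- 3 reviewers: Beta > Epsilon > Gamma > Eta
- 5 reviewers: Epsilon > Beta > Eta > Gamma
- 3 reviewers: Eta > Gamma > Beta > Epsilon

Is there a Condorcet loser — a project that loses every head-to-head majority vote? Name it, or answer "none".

Head-to-head results (11 reviewers):
Beta vs Epsilon: Beta is ranked higher on 3+3 = 6 ballots, Epsilon on 5. Beta wins 6–5.
Beta vs Gamma: Beta wins 8–3.
Beta vs Eta: Beta, 8–3.
Epsilon–Gamma: Epsilon 8–3.
Epsilon–Eta: Epsilon 8–3.
Gamma vs Eta: 3 to 8, Eta.
Only Gamma has no wins; Gamma is the Condorcet loser.

Gamma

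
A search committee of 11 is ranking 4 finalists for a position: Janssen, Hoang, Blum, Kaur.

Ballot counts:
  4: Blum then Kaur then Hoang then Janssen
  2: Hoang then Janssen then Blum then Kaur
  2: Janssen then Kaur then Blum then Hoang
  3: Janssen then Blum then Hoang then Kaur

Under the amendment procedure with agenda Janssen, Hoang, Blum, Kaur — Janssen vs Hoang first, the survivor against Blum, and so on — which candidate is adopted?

Round 1: Janssen vs Hoang — 5–6, Hoang advances.
Round 2: Hoang vs Blum — 2–9, Blum advances.
Round 3: Blum vs Kaur — 9–2, Blum advances.
Blum survives the agenda.

Blum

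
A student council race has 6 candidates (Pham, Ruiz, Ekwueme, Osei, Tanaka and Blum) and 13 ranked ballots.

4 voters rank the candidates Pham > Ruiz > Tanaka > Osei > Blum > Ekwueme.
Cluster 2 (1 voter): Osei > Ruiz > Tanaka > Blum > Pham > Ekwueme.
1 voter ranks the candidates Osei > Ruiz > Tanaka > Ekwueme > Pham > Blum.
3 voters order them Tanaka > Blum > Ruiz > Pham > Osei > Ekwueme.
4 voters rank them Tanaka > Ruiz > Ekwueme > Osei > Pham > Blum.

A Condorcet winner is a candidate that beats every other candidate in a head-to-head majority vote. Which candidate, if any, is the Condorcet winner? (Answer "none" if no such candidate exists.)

Head-to-head results (13 voters):
Pham vs Ruiz: 4 for Pham, 9 for Ruiz — Ruiz by 9–4.
Pham vs Ekwueme: 4+1+3 = 8 for Pham, 5 for Ekwueme — Pham by 8–5.
Pham vs Osei: Pham preferred on 4+3 = 7 ballots; Pham wins 7–6.
Pham vs Tanaka: Pham preferred on 4 ballots; Tanaka wins 9–4.
Pham vs Blum: 4+1+4 = 9 for Pham, 4 for Blum — Pham by 9–4.
Ruiz vs Ekwueme: 4+1+1+3+4 = 13 for Ruiz, 0 for Ekwueme — Ruiz by 13–0.
Ruiz vs Osei: Ruiz is ranked higher on 4+3+4 = 11 ballots, Osei on 2. Ruiz wins 11–2.
Ruiz vs Tanaka: Ruiz is ranked higher on 4+1+1 = 6 ballots, Tanaka on 7. Tanaka wins 7–6.
Ruiz vs Blum: 4+1+1+4 = 10 for Ruiz, 3 for Blum — Ruiz by 10–3.
Ekwueme vs Osei: Ekwueme is ranked higher on 4 ballots, Osei on 9. Osei wins 9–4.
Ekwueme vs Tanaka: Ekwueme is ranked higher on 0 ballots, Tanaka on 13. Tanaka wins 13–0.
Ekwueme vs Blum: Ekwueme is ranked higher on 1+4 = 5 ballots, Blum on 8. Blum wins 8–5.
Osei vs Tanaka: 2 to 11, Tanaka.
Osei vs Blum: 10 to 3, Osei.
Tanaka vs Blum: 13 to 0, Tanaka.
Tanaka defeats every rival head-to-head and is the Condorcet winner.

Tanaka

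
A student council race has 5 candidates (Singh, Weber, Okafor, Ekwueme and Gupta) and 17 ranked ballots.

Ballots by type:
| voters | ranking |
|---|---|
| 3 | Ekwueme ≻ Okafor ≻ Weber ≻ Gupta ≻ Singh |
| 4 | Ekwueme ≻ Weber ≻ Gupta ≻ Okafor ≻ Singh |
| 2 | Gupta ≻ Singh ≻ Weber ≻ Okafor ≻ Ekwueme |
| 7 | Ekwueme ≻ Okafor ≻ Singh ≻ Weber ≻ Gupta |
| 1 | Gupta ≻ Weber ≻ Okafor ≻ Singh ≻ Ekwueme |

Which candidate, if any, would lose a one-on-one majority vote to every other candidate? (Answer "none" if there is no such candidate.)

Head-to-head results (17 voters):
Singh vs Weber: Singh wins 9–8.
Singh vs Okafor: 2 for Singh, 15 for Okafor — Okafor by 15–2.
Singh vs Ekwueme: Ekwueme wins 14–3.
Singh vs Gupta: Gupta, 10–7.
Weber–Okafor: Okafor 10–7.
Weber vs Ekwueme: Weber is ranked higher on 2+1 = 3 ballots, Ekwueme on 14. Ekwueme wins 14–3.
Weber–Gupta: Weber 14–3.
Okafor vs Ekwueme: 3 to 14, Ekwueme.
Okafor vs Gupta: Okafor is ranked higher on 3+7 = 10 ballots, Gupta on 7. Okafor wins 10–7.
Ekwueme vs Gupta: Ekwueme wins 14–3.
Each candidate has at least one pairwise win (Singh beats Weber; Weber beats Gupta; Okafor beats Singh; Ekwueme beats Singh; Gupta beats Singh) — no Condorcet loser.

none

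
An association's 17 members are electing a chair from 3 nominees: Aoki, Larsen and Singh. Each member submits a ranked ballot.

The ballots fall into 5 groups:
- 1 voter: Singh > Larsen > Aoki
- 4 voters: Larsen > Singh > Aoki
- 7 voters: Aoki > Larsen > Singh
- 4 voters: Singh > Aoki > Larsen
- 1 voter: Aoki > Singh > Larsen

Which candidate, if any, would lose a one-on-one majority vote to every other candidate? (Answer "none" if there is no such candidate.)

Head-to-head results (17 voters):
Aoki vs Larsen: 12 to 5, Aoki.
Aoki–Singh: Singh 9–8.
Larsen vs Singh: 4+7 = 11 for Larsen, 6 for Singh — Larsen by 11–6.
Each candidate has at least one pairwise win (Aoki beats Larsen; Larsen beats Singh; Singh beats Aoki) — no Condorcet loser.

none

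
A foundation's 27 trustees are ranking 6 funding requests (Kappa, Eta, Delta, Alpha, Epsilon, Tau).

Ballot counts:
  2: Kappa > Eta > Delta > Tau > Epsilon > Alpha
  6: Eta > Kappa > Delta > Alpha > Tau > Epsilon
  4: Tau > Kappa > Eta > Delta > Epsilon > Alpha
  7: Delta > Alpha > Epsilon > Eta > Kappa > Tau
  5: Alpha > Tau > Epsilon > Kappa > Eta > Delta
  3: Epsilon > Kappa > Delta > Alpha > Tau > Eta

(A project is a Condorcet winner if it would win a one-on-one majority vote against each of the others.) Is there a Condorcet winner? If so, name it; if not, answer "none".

Head-to-head results (27 reviewers):
Kappa vs Eta: 14 to 13, Kappa.
Kappa vs Delta: Kappa is ranked higher on 2+6+4+5+3 = 20 ballots, Delta on 7. Kappa wins 20–7.
Kappa vs Alpha: Kappa preferred on 2+6+4+3 = 15 ballots; Kappa wins 15–12.
Kappa vs Epsilon: 2+6+4 = 12 for Kappa, 15 for Epsilon — Epsilon by 15–12.
Kappa vs Tau: Kappa is ranked higher on 2+6+7+3 = 18 ballots, Tau on 9. Kappa wins 18–9.
Eta vs Delta: 2+6+4+5 = 17 for Eta, 10 for Delta — Eta by 17–10.
Eta vs Alpha: Eta preferred on 2+6+4 = 12 ballots; Alpha wins 15–12.
Eta vs Epsilon: 2+6+4 = 12 for Eta, 15 for Epsilon — Epsilon by 15–12.
Eta vs Tau: Eta preferred on 2+6+7 = 15 ballots; Eta wins 15–12.
Delta vs Alpha: 22 to 5, Delta.
Delta vs Epsilon: Delta is ranked higher on 2+6+4+7 = 19 ballots, Epsilon on 8. Delta wins 19–8.
Delta vs Tau: Delta preferred on 2+6+7+3 = 18 ballots; Delta wins 18–9.
Alpha vs Epsilon: Alpha is ranked higher on 6+7+5 = 18 ballots, Epsilon on 9. Alpha wins 18–9.
Alpha vs Tau: 6+7+5+3 = 21 for Alpha, 6 for Tau — Alpha by 21–6.
Epsilon vs Tau: 10 to 17, Tau.
Every project loses at least once (Kappa loses to Epsilon; Eta loses to Kappa; Delta loses to Kappa; Alpha loses to Kappa; Epsilon loses to Delta; Tau loses to Kappa). The majority relation contains the cycle Kappa beats Delta beats Epsilon beats Kappa, so there is no Condorcet winner.

none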